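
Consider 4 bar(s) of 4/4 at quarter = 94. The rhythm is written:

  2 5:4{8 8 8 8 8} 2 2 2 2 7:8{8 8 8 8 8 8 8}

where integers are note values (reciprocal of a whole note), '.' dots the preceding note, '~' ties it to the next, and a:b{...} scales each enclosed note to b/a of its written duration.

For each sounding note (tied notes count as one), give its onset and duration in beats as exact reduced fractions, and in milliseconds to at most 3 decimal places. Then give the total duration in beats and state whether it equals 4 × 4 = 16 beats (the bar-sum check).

1) 0.0ms=0b +1276.596ms=2b
2) 1276.596ms=2b +255.319ms=2/5b
3) 1531.915ms=12/5b +255.319ms=2/5b
4) 1787.234ms=14/5b +255.319ms=2/5b
5) 2042.553ms=16/5b +255.319ms=2/5b
6) 2297.872ms=18/5b +255.319ms=2/5b
7) 2553.191ms=4b +1276.596ms=2b
8) 3829.787ms=6b +1276.596ms=2b
9) 5106.383ms=8b +1276.596ms=2b
10) 6382.979ms=10b +1276.596ms=2b
11) 7659.574ms=12b +364.742ms=4/7b
12) 8024.316ms=88/7b +364.742ms=4/7b
13) 8389.058ms=92/7b +364.742ms=4/7b
14) 8753.799ms=96/7b +364.742ms=4/7b
15) 9118.541ms=100/7b +364.742ms=4/7b
16) 9483.283ms=104/7b +364.742ms=4/7b
17) 9848.024ms=108/7b +364.742ms=4/7b
Σ=16b of 16 (94bpm 4/4) — PASS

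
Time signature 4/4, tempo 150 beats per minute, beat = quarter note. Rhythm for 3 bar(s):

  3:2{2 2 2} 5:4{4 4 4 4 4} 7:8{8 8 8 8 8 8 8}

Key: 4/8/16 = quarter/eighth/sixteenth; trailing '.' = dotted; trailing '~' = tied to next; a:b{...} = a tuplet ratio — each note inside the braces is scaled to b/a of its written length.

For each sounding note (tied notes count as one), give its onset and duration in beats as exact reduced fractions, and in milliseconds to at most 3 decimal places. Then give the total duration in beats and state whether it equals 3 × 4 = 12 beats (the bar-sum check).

1) 0.0ms=0b +533.333ms=4/3b
2) 533.333ms=4/3b +533.333ms=4/3b
3) 1066.667ms=8/3b +533.333ms=4/3b
4) 1600.0ms=4b +320.0ms=4/5b
5) 1920.0ms=24/5b +320.0ms=4/5b
6) 2240.0ms=28/5b +320.0ms=4/5b
7) 2560.0ms=32/5b +320.0ms=4/5b
8) 2880.0ms=36/5b +320.0ms=4/5b
9) 3200.0ms=8b +228.571ms=4/7b
10) 3428.571ms=60/7b +228.571ms=4/7b
11) 3657.143ms=64/7b +228.571ms=4/7b
12) 3885.714ms=68/7b +228.571ms=4/7b
13) 4114.286ms=72/7b +228.571ms=4/7b
14) 4342.857ms=76/7b +228.571ms=4/7b
15) 4571.429ms=80/7b +228.571ms=4/7b
Σ=12b of 12 (150bpm 4/4) — PASS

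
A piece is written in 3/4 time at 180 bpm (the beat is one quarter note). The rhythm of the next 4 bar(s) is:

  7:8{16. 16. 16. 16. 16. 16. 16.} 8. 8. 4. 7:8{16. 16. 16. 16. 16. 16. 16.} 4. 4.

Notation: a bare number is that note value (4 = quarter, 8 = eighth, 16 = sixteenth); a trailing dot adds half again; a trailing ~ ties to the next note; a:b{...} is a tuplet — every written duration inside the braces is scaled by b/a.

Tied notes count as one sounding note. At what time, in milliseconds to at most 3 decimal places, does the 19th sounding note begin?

note 19 onset = 21/2b = 3500.0ms

1. 0.0ms @ 0 + 142.857ms (3/7)
2. 142.857ms @ 3/7 + 142.857ms (3/7)
3. 285.714ms @ 6/7 + 142.857ms (3/7)
4. 428.571ms @ 9/7 + 142.857ms (3/7)
5. 571.429ms @ 12/7 + 142.857ms (3/7)
6. 714.286ms @ 15/7 + 142.857ms (3/7)
7. 857.143ms @ 18/7 + 142.857ms (3/7)
8. 1000.0ms @ 3 + 250.0ms (3/4)
9. 1250.0ms @ 15/4 + 250.0ms (3/4)
10. 1500.0ms @ 9/2 + 500.0ms (3/2)
11. 2000.0ms @ 6 + 142.857ms (3/7)
12. 2142.857ms @ 45/7 + 142.857ms (3/7)
13. 2285.714ms @ 48/7 + 142.857ms (3/7)
14. 2428.571ms @ 51/7 + 142.857ms (3/7)
15. 2571.429ms @ 54/7 + 142.857ms (3/7)
16. 2714.286ms @ 57/7 + 142.857ms (3/7)
17. 2857.143ms @ 60/7 + 142.857ms (3/7)
18. 3000.0ms @ 9 + 500.0ms (3/2)
19. 3500.0ms @ 21/2 + 500.0ms (3/2)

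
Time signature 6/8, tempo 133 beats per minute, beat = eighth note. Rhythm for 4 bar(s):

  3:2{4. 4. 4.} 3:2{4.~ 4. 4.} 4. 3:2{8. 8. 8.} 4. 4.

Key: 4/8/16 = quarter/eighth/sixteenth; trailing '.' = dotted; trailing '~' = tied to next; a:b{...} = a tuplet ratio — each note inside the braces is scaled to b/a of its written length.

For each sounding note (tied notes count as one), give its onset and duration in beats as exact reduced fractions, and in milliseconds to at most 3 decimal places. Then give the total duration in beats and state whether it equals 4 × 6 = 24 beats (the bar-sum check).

1) 0.0ms=0b +902.256ms=2b
2) 902.256ms=2b +902.256ms=2b
3) 1804.511ms=4b +902.256ms=2b
4) 2706.767ms=6b +1804.511ms=4b
5) 4511.278ms=10b +902.256ms=2b
6) 5413.534ms=12b +1353.383ms=3b
7) 6766.917ms=15b +451.128ms=1b
8) 7218.045ms=16b +451.128ms=1b
9) 7669.173ms=17b +451.128ms=1b
10) 8120.301ms=18b +1353.383ms=3b
11) 9473.684ms=21b +1353.383ms=3b
Σ=24b of 24 (133bpm 6/8) — PASS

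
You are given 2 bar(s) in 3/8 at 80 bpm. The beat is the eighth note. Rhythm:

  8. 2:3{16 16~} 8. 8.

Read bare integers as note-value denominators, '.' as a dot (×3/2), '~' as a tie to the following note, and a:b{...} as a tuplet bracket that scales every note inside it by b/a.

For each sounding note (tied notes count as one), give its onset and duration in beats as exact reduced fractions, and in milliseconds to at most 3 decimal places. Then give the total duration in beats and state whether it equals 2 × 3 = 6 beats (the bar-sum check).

1) 0.0ms=0b +1125.0ms=3/2b
2) 1125.0ms=3/2b +562.5ms=3/4b
3) 1687.5ms=9/4b +1687.5ms=9/4b
4) 3375.0ms=9/2b +1125.0ms=3/2b
Σ=6b of 6 (80bpm 3/8) — PASS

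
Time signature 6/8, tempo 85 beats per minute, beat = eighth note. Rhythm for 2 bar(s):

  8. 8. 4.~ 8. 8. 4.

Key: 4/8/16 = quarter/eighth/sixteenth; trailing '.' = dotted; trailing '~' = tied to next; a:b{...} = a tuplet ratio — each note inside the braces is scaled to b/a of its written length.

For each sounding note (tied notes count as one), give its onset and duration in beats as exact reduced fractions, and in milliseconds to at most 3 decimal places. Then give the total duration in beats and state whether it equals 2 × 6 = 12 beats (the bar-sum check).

1) 0.0ms=0b +1058.824ms=3/2b
2) 1058.824ms=3/2b +1058.824ms=3/2b
3) 2117.647ms=3b +3176.471ms=9/2b
4) 5294.118ms=15/2b +1058.824ms=3/2b
5) 6352.941ms=9b +2117.647ms=3b
Σ=12b of 12 (85bpm 6/8) — PASS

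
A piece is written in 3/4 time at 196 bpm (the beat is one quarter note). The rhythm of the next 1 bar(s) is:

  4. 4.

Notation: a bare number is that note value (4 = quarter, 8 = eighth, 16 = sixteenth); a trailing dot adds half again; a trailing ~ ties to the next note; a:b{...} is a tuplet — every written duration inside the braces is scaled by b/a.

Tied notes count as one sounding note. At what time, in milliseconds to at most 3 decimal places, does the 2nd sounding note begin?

1. 0.0ms @ 0 + 459.184ms (3/2)
2. 459.184ms @ 3/2 + 459.184ms (3/2)

note 2 onset = 3/2b = 459.184ms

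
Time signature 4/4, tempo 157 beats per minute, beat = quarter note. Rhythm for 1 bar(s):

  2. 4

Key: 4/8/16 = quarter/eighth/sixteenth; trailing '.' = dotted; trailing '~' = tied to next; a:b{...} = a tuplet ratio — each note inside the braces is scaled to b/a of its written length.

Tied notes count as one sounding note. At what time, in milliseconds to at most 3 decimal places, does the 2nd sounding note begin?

note 2 onset = 3b = 1146.497ms

1. 0.0ms @ 0 + 1146.497ms (3)
2. 1146.497ms @ 3 + 382.166ms (1)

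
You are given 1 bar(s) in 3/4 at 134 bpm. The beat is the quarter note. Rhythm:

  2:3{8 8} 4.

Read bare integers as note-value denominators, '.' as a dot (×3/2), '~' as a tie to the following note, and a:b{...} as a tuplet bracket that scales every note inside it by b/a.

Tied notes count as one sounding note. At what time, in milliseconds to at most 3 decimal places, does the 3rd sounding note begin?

note 3 onset = 3/2b = 671.642ms

1. 0.0ms @ 0 + 335.821ms (3/4)
2. 335.821ms @ 3/4 + 335.821ms (3/4)
3. 671.642ms @ 3/2 + 671.642ms (3/2)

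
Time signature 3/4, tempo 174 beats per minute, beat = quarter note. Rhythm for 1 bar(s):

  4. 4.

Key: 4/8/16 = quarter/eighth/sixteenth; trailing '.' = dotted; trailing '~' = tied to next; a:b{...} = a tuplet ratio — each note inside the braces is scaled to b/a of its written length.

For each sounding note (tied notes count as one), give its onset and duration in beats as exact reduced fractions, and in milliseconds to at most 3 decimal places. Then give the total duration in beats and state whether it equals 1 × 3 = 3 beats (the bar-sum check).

1) 0.0ms=0b +517.241ms=3/2b
2) 517.241ms=3/2b +517.241ms=3/2b
Σ=3b of 3 (174bpm 3/4) — PASS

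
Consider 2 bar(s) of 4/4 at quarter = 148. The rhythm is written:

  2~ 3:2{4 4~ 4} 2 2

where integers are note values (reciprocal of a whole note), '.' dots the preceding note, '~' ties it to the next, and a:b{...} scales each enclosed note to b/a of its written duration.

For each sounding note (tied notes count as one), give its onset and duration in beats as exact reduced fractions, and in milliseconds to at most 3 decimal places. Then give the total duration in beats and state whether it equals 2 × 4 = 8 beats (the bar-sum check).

1) 0.0ms=0b +1081.081ms=8/3b
2) 1081.081ms=8/3b +540.541ms=4/3b
3) 1621.622ms=4b +810.811ms=2b
4) 2432.432ms=6b +810.811ms=2b
Σ=8b of 8 (148bpm 4/4) — PASS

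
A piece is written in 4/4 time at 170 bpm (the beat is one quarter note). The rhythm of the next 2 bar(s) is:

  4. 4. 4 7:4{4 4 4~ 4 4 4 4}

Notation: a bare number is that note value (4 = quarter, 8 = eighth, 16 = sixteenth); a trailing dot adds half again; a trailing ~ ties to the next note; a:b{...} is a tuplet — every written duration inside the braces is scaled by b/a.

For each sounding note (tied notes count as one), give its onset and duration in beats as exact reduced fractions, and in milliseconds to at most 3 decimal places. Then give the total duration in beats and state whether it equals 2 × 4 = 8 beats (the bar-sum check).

1) 0.0ms=0b +529.412ms=3/2b
2) 529.412ms=3/2b +529.412ms=3/2b
3) 1058.824ms=3b +352.941ms=1b
4) 1411.765ms=4b +201.681ms=4/7b
5) 1613.445ms=32/7b +201.681ms=4/7b
6) 1815.126ms=36/7b +403.361ms=8/7b
7) 2218.487ms=44/7b +201.681ms=4/7b
8) 2420.168ms=48/7b +201.681ms=4/7b
9) 2621.849ms=52/7b +201.681ms=4/7b
Σ=8b of 8 (170bpm 4/4) — PASS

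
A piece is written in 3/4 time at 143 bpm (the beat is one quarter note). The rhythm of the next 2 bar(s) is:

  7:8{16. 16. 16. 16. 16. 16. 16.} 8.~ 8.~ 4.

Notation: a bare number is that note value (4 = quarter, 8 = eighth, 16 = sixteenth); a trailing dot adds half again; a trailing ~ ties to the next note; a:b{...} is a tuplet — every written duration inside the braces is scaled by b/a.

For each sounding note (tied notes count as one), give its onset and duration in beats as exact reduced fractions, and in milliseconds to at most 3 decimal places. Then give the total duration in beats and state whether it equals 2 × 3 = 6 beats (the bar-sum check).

1) 0.0ms=0b +179.82ms=3/7b
2) 179.82ms=3/7b +179.82ms=3/7b
3) 359.64ms=6/7b +179.82ms=3/7b
4) 539.461ms=9/7b +179.82ms=3/7b
5) 719.281ms=12/7b +179.82ms=3/7b
6) 899.101ms=15/7b +179.82ms=3/7b
7) 1078.921ms=18/7b +179.82ms=3/7b
8) 1258.741ms=3b +1258.741ms=3b
Σ=6b of 6 (143bpm 3/4) — PASS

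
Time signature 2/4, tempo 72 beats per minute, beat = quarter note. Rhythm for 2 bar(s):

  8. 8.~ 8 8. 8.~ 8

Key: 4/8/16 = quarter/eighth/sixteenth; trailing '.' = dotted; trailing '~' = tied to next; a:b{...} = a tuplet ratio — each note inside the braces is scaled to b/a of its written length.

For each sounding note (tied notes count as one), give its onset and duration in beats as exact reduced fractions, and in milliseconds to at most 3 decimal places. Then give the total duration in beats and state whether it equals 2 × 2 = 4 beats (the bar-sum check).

1) 0.0ms=0b +625.0ms=3/4b
2) 625.0ms=3/4b +1041.667ms=5/4b
3) 1666.667ms=2b +625.0ms=3/4b
4) 2291.667ms=11/4b +1041.667ms=5/4b
Σ=4b of 4 (72bpm 2/4) — PASS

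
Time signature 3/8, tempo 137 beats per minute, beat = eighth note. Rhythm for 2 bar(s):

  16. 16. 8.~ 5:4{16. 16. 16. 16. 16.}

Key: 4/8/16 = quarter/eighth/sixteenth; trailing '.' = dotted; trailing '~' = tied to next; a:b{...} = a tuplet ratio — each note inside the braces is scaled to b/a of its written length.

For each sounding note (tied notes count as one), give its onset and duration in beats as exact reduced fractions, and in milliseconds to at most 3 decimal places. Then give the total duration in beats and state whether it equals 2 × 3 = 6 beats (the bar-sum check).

1) 0.0ms=0b +328.467ms=3/4b
2) 328.467ms=3/4b +328.467ms=3/4b
3) 656.934ms=3/2b +919.708ms=21/10b
4) 1576.642ms=18/5b +262.774ms=3/5b
5) 1839.416ms=21/5b +262.774ms=3/5b
6) 2102.19ms=24/5b +262.774ms=3/5b
7) 2364.964ms=27/5b +262.774ms=3/5b
Σ=6b of 6 (137bpm 3/8) — PASS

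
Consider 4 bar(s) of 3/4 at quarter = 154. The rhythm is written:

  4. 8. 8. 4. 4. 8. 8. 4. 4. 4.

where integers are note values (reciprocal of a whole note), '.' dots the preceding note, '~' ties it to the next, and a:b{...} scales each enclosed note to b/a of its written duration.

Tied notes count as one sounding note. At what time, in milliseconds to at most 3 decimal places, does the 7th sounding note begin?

note 7 onset = 27/4b = 2629.87ms

1. 0.0ms @ 0 + 584.416ms (3/2)
2. 584.416ms @ 3/2 + 292.208ms (3/4)
3. 876.623ms @ 9/4 + 292.208ms (3/4)
4. 1168.831ms @ 3 + 584.416ms (3/2)
5. 1753.247ms @ 9/2 + 584.416ms (3/2)
6. 2337.662ms @ 6 + 292.208ms (3/4)
7. 2629.87ms @ 27/4 + 292.208ms (3/4)
8. 2922.078ms @ 15/2 + 584.416ms (3/2)
9. 3506.494ms @ 9 + 584.416ms (3/2)
10. 4090.909ms @ 21/2 + 584.416ms (3/2)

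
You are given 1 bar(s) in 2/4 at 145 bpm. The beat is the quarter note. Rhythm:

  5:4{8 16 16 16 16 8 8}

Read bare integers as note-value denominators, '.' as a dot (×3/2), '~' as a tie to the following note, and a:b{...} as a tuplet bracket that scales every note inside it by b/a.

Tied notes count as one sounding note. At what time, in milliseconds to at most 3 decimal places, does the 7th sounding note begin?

1. 0.0ms @ 0 + 165.517ms (2/5)
2. 165.517ms @ 2/5 + 82.759ms (1/5)
3. 248.276ms @ 3/5 + 82.759ms (1/5)
4. 331.034ms @ 4/5 + 82.759ms (1/5)
5. 413.793ms @ 1 + 82.759ms (1/5)
6. 496.552ms @ 6/5 + 165.517ms (2/5)
7. 662.069ms @ 8/5 + 165.517ms (2/5)

note 7 onset = 8/5b = 662.069ms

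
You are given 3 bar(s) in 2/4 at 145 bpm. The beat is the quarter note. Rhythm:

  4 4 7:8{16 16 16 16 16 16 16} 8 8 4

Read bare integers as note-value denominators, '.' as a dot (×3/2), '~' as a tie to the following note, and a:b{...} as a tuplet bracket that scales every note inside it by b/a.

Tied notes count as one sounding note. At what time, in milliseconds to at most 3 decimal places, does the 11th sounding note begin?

1. 0.0ms @ 0 + 413.793ms (1)
2. 413.793ms @ 1 + 413.793ms (1)
3. 827.586ms @ 2 + 118.227ms (2/7)
4. 945.813ms @ 16/7 + 118.227ms (2/7)
5. 1064.039ms @ 18/7 + 118.227ms (2/7)
6. 1182.266ms @ 20/7 + 118.227ms (2/7)
7. 1300.493ms @ 22/7 + 118.227ms (2/7)
8. 1418.719ms @ 24/7 + 118.227ms (2/7)
9. 1536.946ms @ 26/7 + 118.227ms (2/7)
10. 1655.172ms @ 4 + 206.897ms (1/2)
11. 1862.069ms @ 9/2 + 206.897ms (1/2)
12. 2068.966ms @ 5 + 413.793ms (1)

note 11 onset = 9/2b = 1862.069ms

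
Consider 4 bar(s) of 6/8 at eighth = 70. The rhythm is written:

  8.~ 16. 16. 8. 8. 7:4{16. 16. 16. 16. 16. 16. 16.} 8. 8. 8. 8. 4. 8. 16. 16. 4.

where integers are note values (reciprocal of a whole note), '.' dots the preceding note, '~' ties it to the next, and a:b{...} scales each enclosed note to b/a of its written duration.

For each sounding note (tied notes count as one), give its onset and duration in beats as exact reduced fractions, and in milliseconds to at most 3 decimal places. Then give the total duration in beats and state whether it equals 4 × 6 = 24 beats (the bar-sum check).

1) 0.0ms=0b +1928.571ms=9/4b
2) 1928.571ms=9/4b +642.857ms=3/4b
3) 2571.429ms=3b +1285.714ms=3/2b
4) 3857.143ms=9/2b +1285.714ms=3/2b
5) 5142.857ms=6b +367.347ms=3/7b
6) 5510.204ms=45/7b +367.347ms=3/7b
7) 5877.551ms=48/7b +367.347ms=3/7b
8) 6244.898ms=51/7b +367.347ms=3/7b
9) 6612.245ms=54/7b +367.347ms=3/7b
10) 6979.592ms=57/7b +367.347ms=3/7b
11) 7346.939ms=60/7b +367.347ms=3/7b
12) 7714.286ms=9b +1285.714ms=3/2b
13) 9000.0ms=21/2b +1285.714ms=3/2b
14) 10285.714ms=12b +1285.714ms=3/2b
15) 11571.429ms=27/2b +1285.714ms=3/2b
16) 12857.143ms=15b +2571.429ms=3b
17) 15428.571ms=18b +1285.714ms=3/2b
18) 16714.286ms=39/2b +642.857ms=3/4b
19) 17357.143ms=81/4b +642.857ms=3/4b
20) 18000.0ms=21b +2571.429ms=3b
Σ=24b of 24 (70bpm 6/8) — PASS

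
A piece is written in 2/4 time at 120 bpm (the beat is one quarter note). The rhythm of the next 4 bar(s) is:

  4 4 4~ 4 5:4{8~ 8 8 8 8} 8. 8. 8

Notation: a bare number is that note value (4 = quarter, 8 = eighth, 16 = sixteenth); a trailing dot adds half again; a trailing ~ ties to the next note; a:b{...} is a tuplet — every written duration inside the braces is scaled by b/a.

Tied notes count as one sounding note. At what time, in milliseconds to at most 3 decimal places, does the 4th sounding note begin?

1. 0.0ms @ 0 + 500.0ms (1)
2. 500.0ms @ 1 + 500.0ms (1)
3. 1000.0ms @ 2 + 1000.0ms (2)
4. 2000.0ms @ 4 + 400.0ms (4/5)
5. 2400.0ms @ 24/5 + 200.0ms (2/5)
6. 2600.0ms @ 26/5 + 200.0ms (2/5)
7. 2800.0ms @ 28/5 + 200.0ms (2/5)
8. 3000.0ms @ 6 + 375.0ms (3/4)
9. 3375.0ms @ 27/4 + 375.0ms (3/4)
10. 3750.0ms @ 15/2 + 250.0ms (1/2)

note 4 onset = 4b = 2000.0ms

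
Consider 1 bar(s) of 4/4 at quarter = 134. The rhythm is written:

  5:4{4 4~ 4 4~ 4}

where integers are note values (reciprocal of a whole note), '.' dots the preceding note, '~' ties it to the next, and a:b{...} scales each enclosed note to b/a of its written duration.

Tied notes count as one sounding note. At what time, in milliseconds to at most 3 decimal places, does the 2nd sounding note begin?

1. 0.0ms @ 0 + 358.209ms (4/5)
2. 358.209ms @ 4/5 + 716.418ms (8/5)
3. 1074.627ms @ 12/5 + 716.418ms (8/5)

note 2 onset = 4/5b = 358.209ms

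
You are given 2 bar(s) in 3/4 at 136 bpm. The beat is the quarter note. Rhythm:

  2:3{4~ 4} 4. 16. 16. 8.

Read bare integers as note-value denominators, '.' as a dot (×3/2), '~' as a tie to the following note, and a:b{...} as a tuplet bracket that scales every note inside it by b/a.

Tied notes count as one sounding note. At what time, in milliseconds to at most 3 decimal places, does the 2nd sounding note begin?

1. 0.0ms @ 0 + 1323.529ms (3)
2. 1323.529ms @ 3 + 661.765ms (3/2)
3. 1985.294ms @ 9/2 + 165.441ms (3/8)
4. 2150.735ms @ 39/8 + 165.441ms (3/8)
5. 2316.176ms @ 21/4 + 330.882ms (3/4)

note 2 onset = 3b = 1323.529ms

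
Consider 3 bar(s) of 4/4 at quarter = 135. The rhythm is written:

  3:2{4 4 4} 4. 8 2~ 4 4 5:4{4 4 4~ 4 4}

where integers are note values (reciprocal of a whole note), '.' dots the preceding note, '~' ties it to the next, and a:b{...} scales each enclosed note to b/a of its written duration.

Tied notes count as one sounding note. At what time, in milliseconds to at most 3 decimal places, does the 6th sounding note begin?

1. 0.0ms @ 0 + 296.296ms (2/3)
2. 296.296ms @ 2/3 + 296.296ms (2/3)
3. 592.593ms @ 4/3 + 296.296ms (2/3)
4. 888.889ms @ 2 + 666.667ms (3/2)
5. 1555.556ms @ 7/2 + 222.222ms (1/2)
6. 1777.778ms @ 4 + 1333.333ms (3)
7. 3111.111ms @ 7 + 444.444ms (1)
8. 3555.556ms @ 8 + 355.556ms (4/5)
9. 3911.111ms @ 44/5 + 355.556ms (4/5)
10. 4266.667ms @ 48/5 + 711.111ms (8/5)
11. 4977.778ms @ 56/5 + 355.556ms (4/5)

note 6 onset = 4b = 1777.778ms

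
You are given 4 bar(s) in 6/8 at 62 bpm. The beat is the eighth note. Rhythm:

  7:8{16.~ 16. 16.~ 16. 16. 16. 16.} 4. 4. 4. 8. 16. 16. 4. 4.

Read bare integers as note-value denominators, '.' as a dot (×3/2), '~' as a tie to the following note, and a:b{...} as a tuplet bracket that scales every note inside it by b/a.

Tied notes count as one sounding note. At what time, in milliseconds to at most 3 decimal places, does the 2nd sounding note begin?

note 2 onset = 12/7b = 1658.986ms

1. 0.0ms @ 0 + 1658.986ms (12/7)
2. 1658.986ms @ 12/7 + 1658.986ms (12/7)
3. 3317.972ms @ 24/7 + 829.493ms (6/7)
4. 4147.465ms @ 30/7 + 829.493ms (6/7)
5. 4976.959ms @ 36/7 + 829.493ms (6/7)
6. 5806.452ms @ 6 + 2903.226ms (3)
7. 8709.677ms @ 9 + 2903.226ms (3)
8. 11612.903ms @ 12 + 2903.226ms (3)
9. 14516.129ms @ 15 + 1451.613ms (3/2)
10. 15967.742ms @ 33/2 + 725.806ms (3/4)
11. 16693.548ms @ 69/4 + 725.806ms (3/4)
12. 17419.355ms @ 18 + 2903.226ms (3)
13. 20322.581ms @ 21 + 2903.226ms (3)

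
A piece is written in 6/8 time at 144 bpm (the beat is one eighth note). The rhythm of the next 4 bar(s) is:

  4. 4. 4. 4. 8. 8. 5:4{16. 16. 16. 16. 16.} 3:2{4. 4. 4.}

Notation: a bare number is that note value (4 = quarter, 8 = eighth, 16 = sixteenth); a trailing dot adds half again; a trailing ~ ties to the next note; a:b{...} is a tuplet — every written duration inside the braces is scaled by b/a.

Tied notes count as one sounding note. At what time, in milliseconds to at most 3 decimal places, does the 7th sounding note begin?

1. 0.0ms @ 0 + 1250.0ms (3)
2. 1250.0ms @ 3 + 1250.0ms (3)
3. 2500.0ms @ 6 + 1250.0ms (3)
4. 3750.0ms @ 9 + 1250.0ms (3)
5. 5000.0ms @ 12 + 625.0ms (3/2)
6. 5625.0ms @ 27/2 + 625.0ms (3/2)
7. 6250.0ms @ 15 + 250.0ms (3/5)
8. 6500.0ms @ 78/5 + 250.0ms (3/5)
9. 6750.0ms @ 81/5 + 250.0ms (3/5)
10. 7000.0ms @ 84/5 + 250.0ms (3/5)
11. 7250.0ms @ 87/5 + 250.0ms (3/5)
12. 7500.0ms @ 18 + 833.333ms (2)
13. 8333.333ms @ 20 + 833.333ms (2)
14. 9166.667ms @ 22 + 833.333ms (2)

note 7 onset = 15b = 6250.0ms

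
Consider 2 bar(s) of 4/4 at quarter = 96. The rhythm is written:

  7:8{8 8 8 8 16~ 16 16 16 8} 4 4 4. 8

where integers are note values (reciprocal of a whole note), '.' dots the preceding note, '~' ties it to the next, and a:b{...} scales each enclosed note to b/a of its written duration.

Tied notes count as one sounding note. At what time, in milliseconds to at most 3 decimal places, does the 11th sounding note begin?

1. 0.0ms @ 0 + 357.143ms (4/7)
2. 357.143ms @ 4/7 + 357.143ms (4/7)
3. 714.286ms @ 8/7 + 357.143ms (4/7)
4. 1071.429ms @ 12/7 + 357.143ms (4/7)
5. 1428.571ms @ 16/7 + 357.143ms (4/7)
6. 1785.714ms @ 20/7 + 178.571ms (2/7)
7. 1964.286ms @ 22/7 + 178.571ms (2/7)
8. 2142.857ms @ 24/7 + 357.143ms (4/7)
9. 2500.0ms @ 4 + 625.0ms (1)
10. 3125.0ms @ 5 + 625.0ms (1)
11. 3750.0ms @ 6 + 937.5ms (3/2)
12. 4687.5ms @ 15/2 + 312.5ms (1/2)

note 11 onset = 6b = 3750.0ms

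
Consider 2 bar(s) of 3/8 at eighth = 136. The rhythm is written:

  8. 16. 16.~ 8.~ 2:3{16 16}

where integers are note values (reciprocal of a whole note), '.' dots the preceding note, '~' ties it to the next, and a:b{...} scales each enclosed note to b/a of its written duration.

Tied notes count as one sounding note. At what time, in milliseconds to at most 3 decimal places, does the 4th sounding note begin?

1. 0.0ms @ 0 + 661.765ms (3/2)
2. 661.765ms @ 3/2 + 330.882ms (3/4)
3. 992.647ms @ 9/4 + 1323.529ms (3)
4. 2316.176ms @ 21/4 + 330.882ms (3/4)

note 4 onset = 21/4b = 2316.176ms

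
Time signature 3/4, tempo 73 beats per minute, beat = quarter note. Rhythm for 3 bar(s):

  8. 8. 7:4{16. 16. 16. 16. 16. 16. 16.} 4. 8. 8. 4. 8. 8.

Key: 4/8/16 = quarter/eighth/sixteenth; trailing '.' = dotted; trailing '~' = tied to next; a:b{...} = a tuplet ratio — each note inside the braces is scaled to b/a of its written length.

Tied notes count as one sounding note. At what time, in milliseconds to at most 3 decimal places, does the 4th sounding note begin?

1. 0.0ms @ 0 + 616.438ms (3/4)
2. 616.438ms @ 3/4 + 616.438ms (3/4)
3. 1232.877ms @ 3/2 + 176.125ms (3/14)
4. 1409.002ms @ 12/7 + 176.125ms (3/14)
5. 1585.127ms @ 27/14 + 176.125ms (3/14)
6. 1761.252ms @ 15/7 + 176.125ms (3/14)
7. 1937.378ms @ 33/14 + 176.125ms (3/14)
8. 2113.503ms @ 18/7 + 176.125ms (3/14)
9. 2289.628ms @ 39/14 + 176.125ms (3/14)
10. 2465.753ms @ 3 + 1232.877ms (3/2)
11. 3698.63ms @ 9/2 + 616.438ms (3/4)
12. 4315.068ms @ 21/4 + 616.438ms (3/4)
13. 4931.507ms @ 6 + 1232.877ms (3/2)
14. 6164.384ms @ 15/2 + 616.438ms (3/4)
15. 6780.822ms @ 33/4 + 616.438ms (3/4)

note 4 onset = 12/7b = 1409.002ms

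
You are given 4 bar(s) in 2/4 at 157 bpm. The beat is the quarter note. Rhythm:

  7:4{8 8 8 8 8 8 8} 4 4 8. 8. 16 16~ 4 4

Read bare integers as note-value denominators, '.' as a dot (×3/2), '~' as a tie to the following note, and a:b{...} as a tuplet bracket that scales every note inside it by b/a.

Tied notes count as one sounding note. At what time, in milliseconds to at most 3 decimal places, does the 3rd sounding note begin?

1. 0.0ms @ 0 + 109.19ms (2/7)
2. 109.19ms @ 2/7 + 109.19ms (2/7)
3. 218.38ms @ 4/7 + 109.19ms (2/7)
4. 327.571ms @ 6/7 + 109.19ms (2/7)
5. 436.761ms @ 8/7 + 109.19ms (2/7)
6. 545.951ms @ 10/7 + 109.19ms (2/7)
7. 655.141ms @ 12/7 + 109.19ms (2/7)
8. 764.331ms @ 2 + 382.166ms (1)
9. 1146.497ms @ 3 + 382.166ms (1)
10. 1528.662ms @ 4 + 286.624ms (3/4)
11. 1815.287ms @ 19/4 + 286.624ms (3/4)
12. 2101.911ms @ 11/2 + 95.541ms (1/4)
13. 2197.452ms @ 23/4 + 477.707ms (5/4)
14. 2675.159ms @ 7 + 382.166ms (1)

note 3 onset = 4/7b = 218.38ms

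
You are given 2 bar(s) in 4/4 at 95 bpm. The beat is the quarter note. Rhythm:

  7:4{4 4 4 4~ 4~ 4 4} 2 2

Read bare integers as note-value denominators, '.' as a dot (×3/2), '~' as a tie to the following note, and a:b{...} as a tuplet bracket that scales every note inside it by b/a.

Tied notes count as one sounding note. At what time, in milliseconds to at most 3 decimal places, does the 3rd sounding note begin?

note 3 onset = 8/7b = 721.805ms

1. 0.0ms @ 0 + 360.902ms (4/7)
2. 360.902ms @ 4/7 + 360.902ms (4/7)
3. 721.805ms @ 8/7 + 360.902ms (4/7)
4. 1082.707ms @ 12/7 + 1082.707ms (12/7)
5. 2165.414ms @ 24/7 + 360.902ms (4/7)
6. 2526.316ms @ 4 + 1263.158ms (2)
7. 3789.474ms @ 6 + 1263.158ms (2)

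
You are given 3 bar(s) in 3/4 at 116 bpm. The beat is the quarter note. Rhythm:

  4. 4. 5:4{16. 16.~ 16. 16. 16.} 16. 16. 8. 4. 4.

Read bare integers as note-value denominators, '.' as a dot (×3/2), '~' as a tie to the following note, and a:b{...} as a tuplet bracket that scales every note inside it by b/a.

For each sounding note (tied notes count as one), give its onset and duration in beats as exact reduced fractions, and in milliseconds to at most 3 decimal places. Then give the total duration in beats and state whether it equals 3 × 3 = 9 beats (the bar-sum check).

1) 0.0ms=0b +775.862ms=3/2b
2) 775.862ms=3/2b +775.862ms=3/2b
3) 1551.724ms=3b +155.172ms=3/10b
4) 1706.897ms=33/10b +310.345ms=3/5b
5) 2017.241ms=39/10b +155.172ms=3/10b
6) 2172.414ms=21/5b +155.172ms=3/10b
7) 2327.586ms=9/2b +193.966ms=3/8b
8) 2521.552ms=39/8b +193.966ms=3/8b
9) 2715.517ms=21/4b +387.931ms=3/4b
10) 3103.448ms=6b +775.862ms=3/2b
11) 3879.31ms=15/2b +775.862ms=3/2b
Σ=9b of 9 (116bpm 3/4) — PASS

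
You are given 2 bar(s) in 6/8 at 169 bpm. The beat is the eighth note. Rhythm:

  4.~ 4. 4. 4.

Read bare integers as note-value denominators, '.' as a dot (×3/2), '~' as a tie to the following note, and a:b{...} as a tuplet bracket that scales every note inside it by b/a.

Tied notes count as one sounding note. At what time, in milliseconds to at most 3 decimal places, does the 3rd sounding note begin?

1. 0.0ms @ 0 + 2130.178ms (6)
2. 2130.178ms @ 6 + 1065.089ms (3)
3. 3195.266ms @ 9 + 1065.089ms (3)

note 3 onset = 9b = 3195.266ms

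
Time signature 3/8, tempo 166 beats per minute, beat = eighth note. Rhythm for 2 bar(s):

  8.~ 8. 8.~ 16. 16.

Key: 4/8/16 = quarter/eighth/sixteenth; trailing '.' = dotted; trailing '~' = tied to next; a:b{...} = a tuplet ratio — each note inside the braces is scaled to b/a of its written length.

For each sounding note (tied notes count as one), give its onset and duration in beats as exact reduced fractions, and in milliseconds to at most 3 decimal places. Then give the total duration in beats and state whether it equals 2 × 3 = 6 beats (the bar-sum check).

1) 0.0ms=0b +1084.337ms=3b
2) 1084.337ms=3b +813.253ms=9/4b
3) 1897.59ms=21/4b +271.084ms=3/4b
Σ=6b of 6 (166bpm 3/8) — PASS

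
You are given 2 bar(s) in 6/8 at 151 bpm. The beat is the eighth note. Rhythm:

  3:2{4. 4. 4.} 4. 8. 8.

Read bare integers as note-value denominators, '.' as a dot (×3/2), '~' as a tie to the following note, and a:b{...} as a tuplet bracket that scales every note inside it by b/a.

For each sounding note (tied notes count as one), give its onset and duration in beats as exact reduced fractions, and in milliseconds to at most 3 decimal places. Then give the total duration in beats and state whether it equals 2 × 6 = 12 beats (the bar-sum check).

1) 0.0ms=0b +794.702ms=2b
2) 794.702ms=2b +794.702ms=2b
3) 1589.404ms=4b +794.702ms=2b
4) 2384.106ms=6b +1192.053ms=3b
5) 3576.159ms=9b +596.026ms=3/2b
6) 4172.185ms=21/2b +596.026ms=3/2b
Σ=12b of 12 (151bpm 6/8) — PASS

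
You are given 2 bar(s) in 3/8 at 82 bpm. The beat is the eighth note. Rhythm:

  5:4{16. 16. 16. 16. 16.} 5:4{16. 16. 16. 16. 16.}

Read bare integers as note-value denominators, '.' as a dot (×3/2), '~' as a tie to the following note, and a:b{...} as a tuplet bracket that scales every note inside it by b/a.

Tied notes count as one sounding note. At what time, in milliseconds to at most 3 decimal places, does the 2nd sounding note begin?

note 2 onset = 3/5b = 439.024ms

1. 0.0ms @ 0 + 439.024ms (3/5)
2. 439.024ms @ 3/5 + 439.024ms (3/5)
3. 878.049ms @ 6/5 + 439.024ms (3/5)
4. 1317.073ms @ 9/5 + 439.024ms (3/5)
5. 1756.098ms @ 12/5 + 439.024ms (3/5)
6. 2195.122ms @ 3 + 439.024ms (3/5)
7. 2634.146ms @ 18/5 + 439.024ms (3/5)
8. 3073.171ms @ 21/5 + 439.024ms (3/5)
9. 3512.195ms @ 24/5 + 439.024ms (3/5)
10. 3951.22ms @ 27/5 + 439.024ms (3/5)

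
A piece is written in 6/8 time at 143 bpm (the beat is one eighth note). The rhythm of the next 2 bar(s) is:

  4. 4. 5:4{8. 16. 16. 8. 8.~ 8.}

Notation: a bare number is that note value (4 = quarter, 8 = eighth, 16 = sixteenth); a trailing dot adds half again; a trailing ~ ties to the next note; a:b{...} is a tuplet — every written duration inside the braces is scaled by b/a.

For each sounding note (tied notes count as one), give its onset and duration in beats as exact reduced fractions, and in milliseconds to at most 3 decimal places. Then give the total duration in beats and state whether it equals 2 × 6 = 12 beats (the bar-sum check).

1) 0.0ms=0b +1258.741ms=3b
2) 1258.741ms=3b +1258.741ms=3b
3) 2517.483ms=6b +503.497ms=6/5b
4) 3020.979ms=36/5b +251.748ms=3/5b
5) 3272.727ms=39/5b +251.748ms=3/5b
6) 3524.476ms=42/5b +503.497ms=6/5b
7) 4027.972ms=48/5b +1006.993ms=12/5b
Σ=12b of 12 (143bpm 6/8) — PASS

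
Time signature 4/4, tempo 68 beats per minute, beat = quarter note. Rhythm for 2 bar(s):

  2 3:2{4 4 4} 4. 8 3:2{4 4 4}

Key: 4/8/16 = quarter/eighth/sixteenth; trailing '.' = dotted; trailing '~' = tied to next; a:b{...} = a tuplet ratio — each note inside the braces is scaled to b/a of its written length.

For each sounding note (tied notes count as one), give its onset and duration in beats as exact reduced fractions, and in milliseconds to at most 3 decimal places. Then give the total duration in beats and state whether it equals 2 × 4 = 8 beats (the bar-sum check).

1) 0.0ms=0b +1764.706ms=2b
2) 1764.706ms=2b +588.235ms=2/3b
3) 2352.941ms=8/3b +588.235ms=2/3b
4) 2941.176ms=10/3b +588.235ms=2/3b
5) 3529.412ms=4b +1323.529ms=3/2b
6) 4852.941ms=11/2b +441.176ms=1/2b
7) 5294.118ms=6b +588.235ms=2/3b
8) 5882.353ms=20/3b +588.235ms=2/3b
9) 6470.588ms=22/3b +588.235ms=2/3b
Σ=8b of 8 (68bpm 4/4) — PASS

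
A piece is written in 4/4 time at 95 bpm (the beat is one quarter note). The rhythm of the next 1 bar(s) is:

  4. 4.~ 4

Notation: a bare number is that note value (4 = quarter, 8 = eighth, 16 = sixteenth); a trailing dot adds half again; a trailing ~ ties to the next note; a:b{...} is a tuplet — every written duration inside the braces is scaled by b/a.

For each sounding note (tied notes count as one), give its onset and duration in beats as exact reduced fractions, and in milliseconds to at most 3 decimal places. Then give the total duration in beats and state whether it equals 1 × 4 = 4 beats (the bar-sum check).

1) 0.0ms=0b +947.368ms=3/2b
2) 947.368ms=3/2b +1578.947ms=5/2b
Σ=4b of 4 (95bpm 4/4) — PASS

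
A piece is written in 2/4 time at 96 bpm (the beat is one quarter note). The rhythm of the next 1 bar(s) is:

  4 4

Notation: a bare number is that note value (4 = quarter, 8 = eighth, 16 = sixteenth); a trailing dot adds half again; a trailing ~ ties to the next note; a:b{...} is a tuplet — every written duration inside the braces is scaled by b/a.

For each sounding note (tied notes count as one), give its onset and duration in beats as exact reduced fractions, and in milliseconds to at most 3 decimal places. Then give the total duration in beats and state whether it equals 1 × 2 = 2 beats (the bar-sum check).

1) 0.0ms=0b +625.0ms=1b
2) 625.0ms=1b +625.0ms=1b
Σ=2b of 2 (96bpm 2/4) — PASS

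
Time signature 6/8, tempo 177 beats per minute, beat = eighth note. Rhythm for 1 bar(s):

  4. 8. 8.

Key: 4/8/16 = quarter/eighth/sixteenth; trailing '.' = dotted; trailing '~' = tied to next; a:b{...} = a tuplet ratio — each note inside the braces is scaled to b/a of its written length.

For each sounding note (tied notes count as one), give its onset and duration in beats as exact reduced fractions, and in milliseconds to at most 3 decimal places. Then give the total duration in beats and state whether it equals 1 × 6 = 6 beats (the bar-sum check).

1) 0.0ms=0b +1016.949ms=3b
2) 1016.949ms=3b +508.475ms=3/2b
3) 1525.424ms=9/2b +508.475ms=3/2b
Σ=6b of 6 (177bpm 6/8) — PASS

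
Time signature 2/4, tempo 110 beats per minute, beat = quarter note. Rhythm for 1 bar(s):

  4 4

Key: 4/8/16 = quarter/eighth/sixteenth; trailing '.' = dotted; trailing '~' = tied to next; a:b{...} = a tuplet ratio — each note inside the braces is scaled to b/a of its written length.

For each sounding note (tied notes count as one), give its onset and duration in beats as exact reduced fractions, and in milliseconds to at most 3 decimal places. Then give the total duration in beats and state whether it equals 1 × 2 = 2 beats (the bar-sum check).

1) 0.0ms=0b +545.455ms=1b
2) 545.455ms=1b +545.455ms=1b
Σ=2b of 2 (110bpm 2/4) — PASS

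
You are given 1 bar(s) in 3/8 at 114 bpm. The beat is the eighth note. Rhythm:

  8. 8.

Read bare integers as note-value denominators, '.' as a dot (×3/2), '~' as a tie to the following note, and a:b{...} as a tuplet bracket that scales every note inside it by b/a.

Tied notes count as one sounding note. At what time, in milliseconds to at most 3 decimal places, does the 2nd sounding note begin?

note 2 onset = 3/2b = 789.474ms

1. 0.0ms @ 0 + 789.474ms (3/2)
2. 789.474ms @ 3/2 + 789.474ms (3/2)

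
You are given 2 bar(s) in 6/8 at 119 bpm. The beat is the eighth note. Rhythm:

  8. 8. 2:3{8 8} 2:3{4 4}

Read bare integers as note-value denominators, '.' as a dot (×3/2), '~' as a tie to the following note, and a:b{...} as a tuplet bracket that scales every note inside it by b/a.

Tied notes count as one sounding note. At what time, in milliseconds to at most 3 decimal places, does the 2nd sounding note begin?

1. 0.0ms @ 0 + 756.303ms (3/2)
2. 756.303ms @ 3/2 + 756.303ms (3/2)
3. 1512.605ms @ 3 + 756.303ms (3/2)
4. 2268.908ms @ 9/2 + 756.303ms (3/2)
5. 3025.21ms @ 6 + 1512.605ms (3)
6. 4537.815ms @ 9 + 1512.605ms (3)

note 2 onset = 3/2b = 756.303ms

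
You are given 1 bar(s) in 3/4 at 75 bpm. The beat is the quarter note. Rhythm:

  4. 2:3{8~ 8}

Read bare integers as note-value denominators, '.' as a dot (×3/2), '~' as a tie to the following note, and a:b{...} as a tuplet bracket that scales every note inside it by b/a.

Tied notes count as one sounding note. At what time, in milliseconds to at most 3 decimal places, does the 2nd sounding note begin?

1. 0.0ms @ 0 + 1200.0ms (3/2)
2. 1200.0ms @ 3/2 + 1200.0ms (3/2)

note 2 onset = 3/2b = 1200.0ms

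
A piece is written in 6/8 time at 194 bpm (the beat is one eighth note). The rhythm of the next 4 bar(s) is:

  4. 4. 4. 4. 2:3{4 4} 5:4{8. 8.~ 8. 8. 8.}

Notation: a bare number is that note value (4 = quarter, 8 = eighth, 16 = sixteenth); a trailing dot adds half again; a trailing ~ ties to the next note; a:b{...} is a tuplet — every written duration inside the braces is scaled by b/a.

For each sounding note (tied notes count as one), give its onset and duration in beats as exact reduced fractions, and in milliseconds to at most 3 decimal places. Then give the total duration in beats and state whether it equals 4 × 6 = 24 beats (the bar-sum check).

1) 0.0ms=0b +927.835ms=3b
2) 927.835ms=3b +927.835ms=3b
3) 1855.67ms=6b +927.835ms=3b
4) 2783.505ms=9b +927.835ms=3b
5) 3711.34ms=12b +927.835ms=3b
6) 4639.175ms=15b +927.835ms=3b
7) 5567.01ms=18b +371.134ms=6/5b
8) 5938.144ms=96/5b +742.268ms=12/5b
9) 6680.412ms=108/5b +371.134ms=6/5b
10) 7051.546ms=114/5b +371.134ms=6/5b
Σ=24b of 24 (194bpm 6/8) — PASS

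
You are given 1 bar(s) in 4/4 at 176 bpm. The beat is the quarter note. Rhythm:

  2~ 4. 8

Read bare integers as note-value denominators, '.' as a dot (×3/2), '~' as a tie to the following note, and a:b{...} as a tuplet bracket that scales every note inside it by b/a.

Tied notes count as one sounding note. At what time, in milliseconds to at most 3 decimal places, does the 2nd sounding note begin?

1. 0.0ms @ 0 + 1193.182ms (7/2)
2. 1193.182ms @ 7/2 + 170.455ms (1/2)

note 2 onset = 7/2b = 1193.182ms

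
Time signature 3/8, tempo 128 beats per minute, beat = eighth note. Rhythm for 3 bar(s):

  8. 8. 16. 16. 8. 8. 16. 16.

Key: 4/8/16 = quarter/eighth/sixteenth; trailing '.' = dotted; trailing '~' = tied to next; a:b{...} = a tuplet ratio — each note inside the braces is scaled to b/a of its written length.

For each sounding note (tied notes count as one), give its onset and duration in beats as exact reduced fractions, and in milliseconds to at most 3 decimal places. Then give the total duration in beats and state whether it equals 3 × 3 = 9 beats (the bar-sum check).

1) 0.0ms=0b +703.125ms=3/2b
2) 703.125ms=3/2b +703.125ms=3/2b
3) 1406.25ms=3b +351.562ms=3/4b
4) 1757.812ms=15/4b +351.562ms=3/4b
5) 2109.375ms=9/2b +703.125ms=3/2b
6) 2812.5ms=6b +703.125ms=3/2b
7) 3515.625ms=15/2b +351.562ms=3/4b
8) 3867.188ms=33/4b +351.562ms=3/4b
Σ=9b of 9 (128bpm 3/8) — PASS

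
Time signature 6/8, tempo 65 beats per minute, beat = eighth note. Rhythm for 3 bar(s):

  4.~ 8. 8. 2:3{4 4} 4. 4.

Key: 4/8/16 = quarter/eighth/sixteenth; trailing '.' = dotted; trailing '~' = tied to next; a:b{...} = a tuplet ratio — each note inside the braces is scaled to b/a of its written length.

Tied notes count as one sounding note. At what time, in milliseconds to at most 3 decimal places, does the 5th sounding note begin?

note 5 onset = 12b = 11076.923ms

1. 0.0ms @ 0 + 4153.846ms (9/2)
2. 4153.846ms @ 9/2 + 1384.615ms (3/2)
3. 5538.462ms @ 6 + 2769.231ms (3)
4. 8307.692ms @ 9 + 2769.231ms (3)
5. 11076.923ms @ 12 + 2769.231ms (3)
6. 13846.154ms @ 15 + 2769.231ms (3)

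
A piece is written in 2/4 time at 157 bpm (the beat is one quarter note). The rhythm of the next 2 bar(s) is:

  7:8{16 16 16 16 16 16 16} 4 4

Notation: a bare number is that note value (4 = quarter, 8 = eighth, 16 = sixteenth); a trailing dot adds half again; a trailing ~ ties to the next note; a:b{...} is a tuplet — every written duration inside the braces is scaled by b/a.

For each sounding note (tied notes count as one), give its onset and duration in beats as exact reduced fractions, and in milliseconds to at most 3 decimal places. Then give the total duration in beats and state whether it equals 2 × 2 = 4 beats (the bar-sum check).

1) 0.0ms=0b +109.19ms=2/7b
2) 109.19ms=2/7b +109.19ms=2/7b
3) 218.38ms=4/7b +109.19ms=2/7b
4) 327.571ms=6/7b +109.19ms=2/7b
5) 436.761ms=8/7b +109.19ms=2/7b
6) 545.951ms=10/7b +109.19ms=2/7b
7) 655.141ms=12/7b +109.19ms=2/7b
8) 764.331ms=2b +382.166ms=1b
9) 1146.497ms=3b +382.166ms=1b
Σ=4b of 4 (157bpm 2/4) — PASS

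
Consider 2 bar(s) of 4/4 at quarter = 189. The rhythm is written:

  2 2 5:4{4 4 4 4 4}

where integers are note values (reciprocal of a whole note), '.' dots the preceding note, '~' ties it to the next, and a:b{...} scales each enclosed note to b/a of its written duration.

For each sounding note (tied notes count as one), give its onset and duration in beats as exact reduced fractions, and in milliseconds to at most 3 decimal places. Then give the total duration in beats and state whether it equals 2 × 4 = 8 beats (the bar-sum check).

1) 0.0ms=0b +634.921ms=2b
2) 634.921ms=2b +634.921ms=2b
3) 1269.841ms=4b +253.968ms=4/5b
4) 1523.81ms=24/5b +253.968ms=4/5b
5) 1777.778ms=28/5b +253.968ms=4/5b
6) 2031.746ms=32/5b +253.968ms=4/5b
7) 2285.714ms=36/5b +253.968ms=4/5b
Σ=8b of 8 (189bpm 4/4) — PASS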